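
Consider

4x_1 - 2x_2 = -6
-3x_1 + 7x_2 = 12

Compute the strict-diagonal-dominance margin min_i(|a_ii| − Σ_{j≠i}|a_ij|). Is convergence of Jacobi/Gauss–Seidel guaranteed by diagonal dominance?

row 1: |4| − (2) = 2
row 2: |7| − (3) = 4
minimum over rows = 2 → strictly diagonally dominant (convergence guaranteed)

2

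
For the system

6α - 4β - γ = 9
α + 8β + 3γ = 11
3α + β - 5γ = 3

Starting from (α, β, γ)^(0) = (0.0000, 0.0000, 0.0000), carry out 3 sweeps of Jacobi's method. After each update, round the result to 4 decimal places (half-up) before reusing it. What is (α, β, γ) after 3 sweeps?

(2.5375, 0.8698, 1.0725)

Iteration 1:
  α = (9 - (-4)·0.0000 - (-1)·0.0000) / (6) = 1.5000
  β = (11 - (1)·0.0000 - (3)·0.0000) / (8) = 1.3750
  γ = (3 - (3)·0.0000 - (1)·0.0000) / (-5) = -0.6000
Iteration 2:
  α = (9 - (-4)·1.3750 - (-1)·-0.6000) / (6) = 2.3167
  β = (11 - (1)·1.5000 - (3)·-0.6000) / (8) = 1.4125
  γ = (3 - (3)·1.5000 - (1)·1.3750) / (-5) = 0.5750
Iteration 3:
  α = (9 - (-4)·1.4125 - (-1)·0.5750) / (6) = 2.5375
  β = (11 - (1)·2.3167 - (3)·0.5750) / (8) = 0.8698
  γ = (3 - (3)·2.3167 - (1)·1.4125) / (-5) = 1.0725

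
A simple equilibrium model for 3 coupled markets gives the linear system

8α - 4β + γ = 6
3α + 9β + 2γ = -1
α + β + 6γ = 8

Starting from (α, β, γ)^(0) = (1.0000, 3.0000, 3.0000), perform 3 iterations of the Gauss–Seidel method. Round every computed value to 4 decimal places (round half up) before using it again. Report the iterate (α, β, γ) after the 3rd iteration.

(0.3968, -0.5568, 1.3600)

Iteration 1:
  α = (6 - (-4)·3.0000 - (1)·3.0000) / (8) = 1.8750
  β = (-1 - (3)·1.8750 - (2)·3.0000) / (9) = -1.4028
  γ = (8 - (1)·1.8750 - (1)·-1.4028) / (6) = 1.2546
Iteration 2:
  α = (6 - (-4)·-1.4028 - (1)·1.2546) / (8) = -0.1082
  β = (-1 - (3)·-0.1082 - (2)·1.2546) / (9) = -0.3538
  γ = (8 - (1)·-0.1082 - (1)·-0.3538) / (6) = 1.4103
Iteration 3:
  α = (6 - (-4)·-0.3538 - (1)·1.4103) / (8) = 0.3968
  β = (-1 - (3)·0.3968 - (2)·1.4103) / (9) = -0.5568
  γ = (8 - (1)·0.3968 - (1)·-0.5568) / (6) = 1.3600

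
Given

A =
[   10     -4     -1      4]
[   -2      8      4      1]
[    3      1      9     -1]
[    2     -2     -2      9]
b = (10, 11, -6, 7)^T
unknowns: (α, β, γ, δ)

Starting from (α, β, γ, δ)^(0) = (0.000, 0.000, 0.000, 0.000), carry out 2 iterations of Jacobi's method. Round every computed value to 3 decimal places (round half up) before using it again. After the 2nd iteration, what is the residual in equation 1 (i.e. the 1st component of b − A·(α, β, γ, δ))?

1.806

Iteration 1:
  α = (10 - (-4)·0.000 - (-1)·0.000 - (4)·0.000) / (10) = 1.000
  β = (11 - (-2)·0.000 - (4)·0.000 - (1)·0.000) / (8) = 1.375
  γ = (-6 - (3)·0.000 - (1)·0.000 - (-1)·0.000) / (9) = -0.667
  δ = (7 - (2)·0.000 - (-2)·0.000 - (-2)·0.000) / (9) = 0.778
Iteration 2:
  α = (10 - (-4)·1.375 - (-1)·-0.667 - (4)·0.778) / (10) = 1.172
  β = (11 - (-2)·1.000 - (4)·-0.667 - (1)·0.778) / (8) = 1.861
  γ = (-6 - (3)·1.000 - (1)·1.375 - (-1)·0.778) / (9) = -1.066
  δ = (7 - (2)·1.000 - (-2)·1.375 - (-2)·-0.667) / (9) = 0.713
Residual b − A·x = (1.806, 2.007, -1.070, -0.171)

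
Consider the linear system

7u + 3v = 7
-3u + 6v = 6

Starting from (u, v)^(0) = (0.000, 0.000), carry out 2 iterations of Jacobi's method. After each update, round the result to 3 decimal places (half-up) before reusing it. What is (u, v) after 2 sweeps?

Iteration 1:
  u = (7 - (3)·0.000) / (7) = 1.000
  v = (6 - (-3)·0.000) / (6) = 1.000
Iteration 2:
  u = (7 - (3)·1.000) / (7) = 0.571
  v = (6 - (-3)·1.000) / (6) = 1.500

(0.571, 1.500)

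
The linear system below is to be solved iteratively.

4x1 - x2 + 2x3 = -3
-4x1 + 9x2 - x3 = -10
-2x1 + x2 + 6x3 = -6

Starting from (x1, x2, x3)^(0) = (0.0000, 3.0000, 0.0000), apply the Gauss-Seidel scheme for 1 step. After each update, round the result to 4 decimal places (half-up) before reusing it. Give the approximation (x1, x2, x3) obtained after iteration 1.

(0.0000, -1.1111, -0.8148)

Iteration 1:
  x1 = (-3 - (-1)·3.0000 - (2)·0.0000) / (4) = 0.0000
  x2 = (-10 - (-4)·0.0000 - (-1)·0.0000) / (9) = -1.1111
  x3 = (-6 - (-2)·0.0000 - (1)·-1.1111) / (6) = -0.8148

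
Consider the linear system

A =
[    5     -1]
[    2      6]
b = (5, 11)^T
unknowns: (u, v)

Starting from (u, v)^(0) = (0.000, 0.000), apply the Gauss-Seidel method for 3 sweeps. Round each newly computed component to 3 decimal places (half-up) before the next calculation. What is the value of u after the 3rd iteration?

Iteration 1:
  u = (5 - (-1)·0.000) / (5) = 1.000
  v = (11 - (2)·1.000) / (6) = 1.500
Iteration 2:
  u = (5 - (-1)·1.500) / (5) = 1.300
  v = (11 - (2)·1.300) / (6) = 1.400
Iteration 3:
  u = (5 - (-1)·1.400) / (5) = 1.280
  v = (11 - (2)·1.280) / (6) = 1.407

1.280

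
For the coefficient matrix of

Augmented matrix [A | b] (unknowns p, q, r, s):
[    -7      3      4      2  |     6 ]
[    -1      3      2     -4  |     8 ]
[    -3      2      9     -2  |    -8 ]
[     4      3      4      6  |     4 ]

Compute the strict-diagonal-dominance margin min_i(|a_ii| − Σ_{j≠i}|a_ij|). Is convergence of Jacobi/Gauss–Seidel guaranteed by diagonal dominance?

-5

row 1: |-7| − (3+4+2) = -2
row 2: |3| − (1+2+4) = -4
row 3: |9| − (3+2+2) = 2
row 4: |6| − (4+3+4) = -5
minimum over rows = -5 → not strictly diagonally dominant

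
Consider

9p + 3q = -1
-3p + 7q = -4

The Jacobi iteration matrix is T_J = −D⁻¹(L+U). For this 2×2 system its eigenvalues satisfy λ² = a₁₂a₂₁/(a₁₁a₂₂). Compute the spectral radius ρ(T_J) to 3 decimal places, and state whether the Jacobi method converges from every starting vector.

0.378

a₁₂a₂₁/(a₁₁a₂₂) = (3)·(-3) / ((9)·(7)) = -0.142857
ρ = √|-0.142857| = √0.142857 = 0.378
ρ < 1, so Jacobi converges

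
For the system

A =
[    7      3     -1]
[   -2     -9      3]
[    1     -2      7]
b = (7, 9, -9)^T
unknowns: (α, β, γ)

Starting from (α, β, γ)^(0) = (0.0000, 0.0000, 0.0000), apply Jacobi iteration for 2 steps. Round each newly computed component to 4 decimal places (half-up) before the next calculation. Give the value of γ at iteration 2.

Iteration 1:
  α = (7 - (3)·0.0000 - (-1)·0.0000) / (7) = 1.0000
  β = (9 - (-2)·0.0000 - (3)·0.0000) / (-9) = -1.0000
  γ = (-9 - (1)·0.0000 - (-2)·0.0000) / (7) = -1.2857
Iteration 2:
  α = (7 - (3)·-1.0000 - (-1)·-1.2857) / (7) = 1.2449
  β = (9 - (-2)·1.0000 - (3)·-1.2857) / (-9) = -1.6508
  γ = (-9 - (1)·1.0000 - (-2)·-1.0000) / (7) = -1.7143

-1.7143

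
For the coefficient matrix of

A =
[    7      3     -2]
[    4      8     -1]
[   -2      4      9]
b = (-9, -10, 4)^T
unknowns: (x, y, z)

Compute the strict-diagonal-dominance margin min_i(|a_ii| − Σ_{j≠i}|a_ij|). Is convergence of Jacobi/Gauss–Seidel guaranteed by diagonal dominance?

row 1: |7| − (3+2) = 2
row 2: |8| − (4+1) = 3
row 3: |9| − (2+4) = 3
minimum over rows = 2 → strictly diagonally dominant (convergence guaranteed)

2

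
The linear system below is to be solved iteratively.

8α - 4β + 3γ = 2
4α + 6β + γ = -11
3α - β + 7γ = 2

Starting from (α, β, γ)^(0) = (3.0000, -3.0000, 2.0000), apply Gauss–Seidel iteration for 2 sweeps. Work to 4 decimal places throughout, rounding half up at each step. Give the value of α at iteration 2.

-0.5506

Iteration 1:
  α = (2 - (-4)·-3.0000 - (3)·2.0000) / (8) = -2.0000
  β = (-11 - (4)·-2.0000 - (1)·2.0000) / (6) = -0.8333
  γ = (2 - (3)·-2.0000 - (-1)·-0.8333) / (7) = 1.0238
Iteration 2:
  α = (2 - (-4)·-0.8333 - (3)·1.0238) / (8) = -0.5506
  β = (-11 - (4)·-0.5506 - (1)·1.0238) / (6) = -1.6369
  γ = (2 - (3)·-0.5506 - (-1)·-1.6369) / (7) = 0.2878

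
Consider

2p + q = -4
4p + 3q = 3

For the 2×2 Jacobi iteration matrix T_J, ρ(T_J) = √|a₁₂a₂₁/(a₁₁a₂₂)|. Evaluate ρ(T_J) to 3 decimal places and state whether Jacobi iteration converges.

0.816

a₁₂a₂₁/(a₁₁a₂₂) = (1)·(4) / ((2)·(3)) = 0.666667
ρ = √|0.666667| = √0.666667 = 0.816
ρ < 1, so Jacobi converges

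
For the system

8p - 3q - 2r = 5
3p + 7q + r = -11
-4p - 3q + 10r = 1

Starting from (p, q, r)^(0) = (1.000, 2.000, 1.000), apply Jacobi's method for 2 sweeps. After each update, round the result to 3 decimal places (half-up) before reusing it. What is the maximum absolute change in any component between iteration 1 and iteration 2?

Iteration 1:
  p = (5 - (-3)·2.000 - (-2)·1.000) / (8) = 1.625
  q = (-11 - (3)·1.000 - (1)·1.000) / (7) = -2.143
  r = (1 - (-4)·1.000 - (-3)·2.000) / (10) = 1.100
Iteration 2:
  p = (5 - (-3)·-2.143 - (-2)·1.100) / (8) = 0.096
  q = (-11 - (3)·1.625 - (1)·1.100) / (7) = -2.425
  r = (1 - (-4)·1.625 - (-3)·-2.143) / (10) = 0.107
Change: (-1.529, -0.282, -0.993) → max |·| = 1.529

1.529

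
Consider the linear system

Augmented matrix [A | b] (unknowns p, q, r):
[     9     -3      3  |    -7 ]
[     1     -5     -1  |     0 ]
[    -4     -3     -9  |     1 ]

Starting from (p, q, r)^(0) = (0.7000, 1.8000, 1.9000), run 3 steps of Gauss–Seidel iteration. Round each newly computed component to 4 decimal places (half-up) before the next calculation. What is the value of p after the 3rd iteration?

-1.0402

Iteration 1:
  p = (-7 - (-3)·1.8000 - (3)·1.9000) / (9) = -0.8111
  q = (0 - (1)·-0.8111 - (-1)·1.9000) / (-5) = -0.5422
  r = (1 - (-4)·-0.8111 - (-3)·-0.5422) / (-9) = 0.4301
Iteration 2:
  p = (-7 - (-3)·-0.5422 - (3)·0.4301) / (9) = -1.1019
  q = (0 - (1)·-1.1019 - (-1)·0.4301) / (-5) = -0.3064
  r = (1 - (-4)·-1.1019 - (-3)·-0.3064) / (-9) = 0.4808
Iteration 3:
  p = (-7 - (-3)·-0.3064 - (3)·0.4808) / (9) = -1.0402
  q = (0 - (1)·-1.0402 - (-1)·0.4808) / (-5) = -0.3042
  r = (1 - (-4)·-1.0402 - (-3)·-0.3042) / (-9) = 0.4526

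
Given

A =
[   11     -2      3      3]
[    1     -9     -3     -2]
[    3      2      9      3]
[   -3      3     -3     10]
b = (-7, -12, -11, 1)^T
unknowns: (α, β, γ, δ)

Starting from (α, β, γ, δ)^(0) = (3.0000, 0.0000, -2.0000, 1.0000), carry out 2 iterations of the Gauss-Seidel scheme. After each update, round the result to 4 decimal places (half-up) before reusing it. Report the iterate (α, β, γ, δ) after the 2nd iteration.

(0.4696, 2.2315, -1.5158, -0.8833)

Iteration 1:
  α = (-7 - (-2)·0.0000 - (3)·-2.0000 - (3)·1.0000) / (11) = -0.3636
  β = (-12 - (1)·-0.3636 - (-3)·-2.0000 - (-2)·1.0000) / (-9) = 1.7374
  γ = (-11 - (3)·-0.3636 - (2)·1.7374 - (3)·1.0000) / (9) = -1.8204
  δ = (1 - (-3)·-0.3636 - (3)·1.7374 - (-3)·-1.8204) / (10) = -1.0764
Iteration 2:
  α = (-7 - (-2)·1.7374 - (3)·-1.8204 - (3)·-1.0764) / (11) = 0.4696
  β = (-12 - (1)·0.4696 - (-3)·-1.8204 - (-2)·-1.0764) / (-9) = 2.2315
  γ = (-11 - (3)·0.4696 - (2)·2.2315 - (3)·-1.0764) / (9) = -1.5158
  δ = (1 - (-3)·0.4696 - (3)·2.2315 - (-3)·-1.5158) / (10) = -0.8833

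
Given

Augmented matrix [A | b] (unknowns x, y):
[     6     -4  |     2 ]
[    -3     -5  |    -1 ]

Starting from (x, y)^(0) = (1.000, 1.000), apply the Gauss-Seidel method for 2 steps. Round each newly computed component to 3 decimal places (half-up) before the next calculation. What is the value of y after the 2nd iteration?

Iteration 1:
  x = (2 - (-4)·1.000) / (6) = 1.000
  y = (-1 - (-3)·1.000) / (-5) = -0.400
Iteration 2:
  x = (2 - (-4)·-0.400) / (6) = 0.067
  y = (-1 - (-3)·0.067) / (-5) = 0.160

0.160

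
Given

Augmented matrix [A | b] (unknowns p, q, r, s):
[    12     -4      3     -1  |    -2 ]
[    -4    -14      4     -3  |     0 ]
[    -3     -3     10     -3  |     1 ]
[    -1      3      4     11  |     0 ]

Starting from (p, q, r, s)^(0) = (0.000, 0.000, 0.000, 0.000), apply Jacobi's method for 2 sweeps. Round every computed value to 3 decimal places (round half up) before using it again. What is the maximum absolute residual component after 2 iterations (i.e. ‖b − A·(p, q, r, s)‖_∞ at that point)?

0.406

Iteration 1:
  p = (-2 - (-4)·0.000 - (3)·0.000 - (-1)·0.000) / (12) = -0.167
  q = (0 - (-4)·0.000 - (4)·0.000 - (-3)·0.000) / (-14) = 0.000
  r = (1 - (-3)·0.000 - (-3)·0.000 - (-3)·0.000) / (10) = 0.100
  s = (0 - (-1)·0.000 - (3)·0.000 - (4)·0.000) / (11) = 0.000
Iteration 2:
  p = (-2 - (-4)·0.000 - (3)·0.100 - (-1)·0.000) / (12) = -0.192
  q = (0 - (-4)·-0.167 - (4)·0.100 - (-3)·0.000) / (-14) = 0.076
  r = (1 - (-3)·-0.167 - (-3)·0.000 - (-3)·0.000) / (10) = 0.050
  s = (0 - (-1)·-0.167 - (3)·0.000 - (4)·0.100) / (11) = -0.052
Residual b − A·x = (0.406, -0.060, -0.004, -0.048); ∞-norm = 0.406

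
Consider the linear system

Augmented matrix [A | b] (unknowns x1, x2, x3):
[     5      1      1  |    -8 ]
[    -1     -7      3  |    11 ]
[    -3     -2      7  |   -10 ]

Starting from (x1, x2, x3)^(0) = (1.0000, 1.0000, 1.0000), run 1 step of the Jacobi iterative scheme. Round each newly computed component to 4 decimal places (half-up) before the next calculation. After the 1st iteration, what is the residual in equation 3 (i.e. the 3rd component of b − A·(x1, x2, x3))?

Iteration 1:
  x1 = (-8 - (1)·1.0000 - (1)·1.0000) / (5) = -2.0000
  x2 = (11 - (-1)·1.0000 - (3)·1.0000) / (-7) = -1.2857
  x3 = (-10 - (-3)·1.0000 - (-2)·1.0000) / (7) = -0.7143
Residual b − A·x = (4.0000, 2.1430, -13.5713)

-13.5713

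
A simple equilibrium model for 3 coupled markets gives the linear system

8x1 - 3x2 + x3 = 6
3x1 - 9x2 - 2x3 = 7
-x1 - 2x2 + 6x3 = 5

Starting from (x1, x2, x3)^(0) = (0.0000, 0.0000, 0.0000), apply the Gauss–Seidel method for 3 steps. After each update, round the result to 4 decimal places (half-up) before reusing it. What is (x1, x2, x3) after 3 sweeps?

(0.3696, -0.7973, 0.6292)

Iteration 1:
  x1 = (6 - (-3)·0.0000 - (1)·0.0000) / (8) = 0.7500
  x2 = (7 - (3)·0.7500 - (-2)·0.0000) / (-9) = -0.5278
  x3 = (5 - (-1)·0.7500 - (-2)·-0.5278) / (6) = 0.7824
Iteration 2:
  x1 = (6 - (-3)·-0.5278 - (1)·0.7824) / (8) = 0.4543
  x2 = (7 - (3)·0.4543 - (-2)·0.7824) / (-9) = -0.8002
  x3 = (5 - (-1)·0.4543 - (-2)·-0.8002) / (6) = 0.6423
Iteration 3:
  x1 = (6 - (-3)·-0.8002 - (1)·0.6423) / (8) = 0.3696
  x2 = (7 - (3)·0.3696 - (-2)·0.6423) / (-9) = -0.7973
  x3 = (5 - (-1)·0.3696 - (-2)·-0.7973) / (6) = 0.6292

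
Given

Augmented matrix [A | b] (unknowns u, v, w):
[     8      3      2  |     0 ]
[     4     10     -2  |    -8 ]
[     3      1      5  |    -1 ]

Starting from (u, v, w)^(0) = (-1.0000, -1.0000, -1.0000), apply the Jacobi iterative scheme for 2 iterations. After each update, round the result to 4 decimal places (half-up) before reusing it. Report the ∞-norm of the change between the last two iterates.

Iteration 1:
  u = (0 - (3)·-1.0000 - (2)·-1.0000) / (8) = 0.6250
  v = (-8 - (4)·-1.0000 - (-2)·-1.0000) / (10) = -0.6000
  w = (-1 - (3)·-1.0000 - (1)·-1.0000) / (5) = 0.6000
Iteration 2:
  u = (0 - (3)·-0.6000 - (2)·0.6000) / (8) = 0.0750
  v = (-8 - (4)·0.6250 - (-2)·0.6000) / (10) = -0.9300
  w = (-1 - (3)·0.6250 - (1)·-0.6000) / (5) = -0.4550
Change: (-0.5500, -0.3300, -1.0550) → max |·| = 1.0550

1.0550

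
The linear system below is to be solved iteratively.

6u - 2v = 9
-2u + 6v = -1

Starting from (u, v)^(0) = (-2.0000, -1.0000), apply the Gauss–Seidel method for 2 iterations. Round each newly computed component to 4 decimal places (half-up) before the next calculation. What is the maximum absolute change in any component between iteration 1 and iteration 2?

Iteration 1:
  u = (9 - (-2)·-1.0000) / (6) = 1.1667
  v = (-1 - (-2)·1.1667) / (6) = 0.2222
Iteration 2:
  u = (9 - (-2)·0.2222) / (6) = 1.5741
  v = (-1 - (-2)·1.5741) / (6) = 0.3580
Change: (0.4074, 0.1358) → max |·| = 0.4074

0.4074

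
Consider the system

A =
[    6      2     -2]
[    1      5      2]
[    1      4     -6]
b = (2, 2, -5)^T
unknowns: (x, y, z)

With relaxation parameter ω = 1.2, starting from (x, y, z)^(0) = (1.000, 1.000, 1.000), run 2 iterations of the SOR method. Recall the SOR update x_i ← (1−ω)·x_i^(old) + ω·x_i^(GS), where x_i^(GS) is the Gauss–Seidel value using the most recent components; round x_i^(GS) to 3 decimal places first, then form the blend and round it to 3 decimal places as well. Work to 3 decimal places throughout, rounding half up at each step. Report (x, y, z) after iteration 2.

(0.716, 0.050, 1.055)

Iteration 1:
  x: GS value = (2 - (2)·1.000 - (-2)·1.000) / (6) = 0.333;  x ← (1−ω)·1.000 + ω·0.333 = 0.200
  y: GS value = (2 - (1)·0.200 - (2)·1.000) / (5) = -0.040;  y ← (1−ω)·1.000 + ω·-0.040 = -0.248
  z: GS value = (-5 - (1)·0.200 - (4)·-0.248) / (-6) = 0.701;  z ← (1−ω)·1.000 + ω·0.701 = 0.641
Iteration 2:
  x: GS value = (2 - (2)·-0.248 - (-2)·0.641) / (6) = 0.630;  x ← (1−ω)·0.200 + ω·0.630 = 0.716
  y: GS value = (2 - (1)·0.716 - (2)·0.641) / (5) = 0.000;  y ← (1−ω)·-0.248 + ω·0.000 = 0.050
  z: GS value = (-5 - (1)·0.716 - (4)·0.050) / (-6) = 0.986;  z ← (1−ω)·0.641 + ω·0.986 = 1.055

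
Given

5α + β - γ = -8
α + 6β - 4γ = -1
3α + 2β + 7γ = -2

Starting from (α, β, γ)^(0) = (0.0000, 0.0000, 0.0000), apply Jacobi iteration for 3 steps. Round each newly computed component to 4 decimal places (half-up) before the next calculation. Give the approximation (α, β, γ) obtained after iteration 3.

(-1.4924, 0.4024, 0.4361)

Iteration 1:
  α = (-8 - (1)·0.0000 - (-1)·0.0000) / (5) = -1.6000
  β = (-1 - (1)·0.0000 - (-4)·0.0000) / (6) = -0.1667
  γ = (-2 - (3)·0.0000 - (2)·0.0000) / (7) = -0.2857
Iteration 2:
  α = (-8 - (1)·-0.1667 - (-1)·-0.2857) / (5) = -1.6238
  β = (-1 - (1)·-1.6000 - (-4)·-0.2857) / (6) = -0.0905
  γ = (-2 - (3)·-1.6000 - (2)·-0.1667) / (7) = 0.4476
Iteration 3:
  α = (-8 - (1)·-0.0905 - (-1)·0.4476) / (5) = -1.4924
  β = (-1 - (1)·-1.6238 - (-4)·0.4476) / (6) = 0.4024
  γ = (-2 - (3)·-1.6238 - (2)·-0.0905) / (7) = 0.4361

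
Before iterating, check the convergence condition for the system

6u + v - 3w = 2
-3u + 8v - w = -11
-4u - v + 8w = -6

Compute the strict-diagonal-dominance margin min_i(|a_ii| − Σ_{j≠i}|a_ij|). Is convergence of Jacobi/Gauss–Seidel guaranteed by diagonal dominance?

2

row 1: |6| − (1+3) = 2
row 2: |8| − (3+1) = 4
row 3: |8| − (4+1) = 3
minimum over rows = 2 → strictly diagonally dominant (convergence guaranteed)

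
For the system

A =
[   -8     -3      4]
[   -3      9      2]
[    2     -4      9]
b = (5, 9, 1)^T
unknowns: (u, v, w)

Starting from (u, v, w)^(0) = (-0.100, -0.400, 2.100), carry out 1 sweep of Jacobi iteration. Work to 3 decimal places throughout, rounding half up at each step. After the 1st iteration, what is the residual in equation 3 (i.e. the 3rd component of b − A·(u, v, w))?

2.246

Iteration 1:
  u = (5 - (-3)·-0.400 - (4)·2.100) / (-8) = 0.575
  v = (9 - (-3)·-0.100 - (2)·2.100) / (9) = 0.500
  w = (1 - (2)·-0.100 - (-4)·-0.400) / (9) = -0.044
Residual b − A·x = (11.276, 6.313, 2.246)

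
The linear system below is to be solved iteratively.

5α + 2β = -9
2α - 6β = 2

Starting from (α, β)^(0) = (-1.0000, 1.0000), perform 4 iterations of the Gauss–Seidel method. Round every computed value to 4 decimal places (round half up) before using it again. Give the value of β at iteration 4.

-0.8229

Iteration 1:
  α = (-9 - (2)·1.0000) / (5) = -2.2000
  β = (2 - (2)·-2.2000) / (-6) = -1.0667
Iteration 2:
  α = (-9 - (2)·-1.0667) / (5) = -1.3733
  β = (2 - (2)·-1.3733) / (-6) = -0.7911
Iteration 3:
  α = (-9 - (2)·-0.7911) / (5) = -1.4836
  β = (2 - (2)·-1.4836) / (-6) = -0.8279
Iteration 4:
  α = (-9 - (2)·-0.8279) / (5) = -1.4688
  β = (2 - (2)·-1.4688) / (-6) = -0.8229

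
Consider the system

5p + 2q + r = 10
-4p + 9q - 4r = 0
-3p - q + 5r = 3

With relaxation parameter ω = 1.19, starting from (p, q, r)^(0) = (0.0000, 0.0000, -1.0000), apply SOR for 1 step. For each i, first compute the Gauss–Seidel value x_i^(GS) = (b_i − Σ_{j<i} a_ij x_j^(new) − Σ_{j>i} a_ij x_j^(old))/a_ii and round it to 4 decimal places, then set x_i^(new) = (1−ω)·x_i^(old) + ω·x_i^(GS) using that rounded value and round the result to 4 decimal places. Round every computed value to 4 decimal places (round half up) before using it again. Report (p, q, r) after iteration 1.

Iteration 1:
  p: GS value = (10 - (2)·0.0000 - (1)·-1.0000) / (5) = 2.2000;  p ← (1−ω)·0.0000 + ω·2.2000 = 2.6180
  q: GS value = (0 - (-4)·2.6180 - (-4)·-1.0000) / (9) = 0.7191;  q ← (1−ω)·0.0000 + ω·0.7191 = 0.8557
  r: GS value = (3 - (-3)·2.6180 - (-1)·0.8557) / (5) = 2.3419;  r ← (1−ω)·-1.0000 + ω·2.3419 = 2.9769

(2.6180, 0.8557, 2.9769)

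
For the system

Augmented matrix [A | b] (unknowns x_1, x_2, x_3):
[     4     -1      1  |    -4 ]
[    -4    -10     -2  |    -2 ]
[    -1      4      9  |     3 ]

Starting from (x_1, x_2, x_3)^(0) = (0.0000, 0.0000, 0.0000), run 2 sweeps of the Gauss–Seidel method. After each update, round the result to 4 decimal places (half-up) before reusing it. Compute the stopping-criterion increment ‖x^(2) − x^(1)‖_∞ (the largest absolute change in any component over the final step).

Iteration 1:
  x_1 = (-4 - (-1)·0.0000 - (1)·0.0000) / (4) = -1.0000
  x_2 = (-2 - (-4)·-1.0000 - (-2)·0.0000) / (-10) = 0.6000
  x_3 = (3 - (-1)·-1.0000 - (4)·0.6000) / (9) = -0.0444
Iteration 2:
  x_1 = (-4 - (-1)·0.6000 - (1)·-0.0444) / (4) = -0.8389
  x_2 = (-2 - (-4)·-0.8389 - (-2)·-0.0444) / (-10) = 0.5444
  x_3 = (3 - (-1)·-0.8389 - (4)·0.5444) / (9) = -0.0018
Change: (0.1611, -0.0556, 0.0426) → max |·| = 0.1611

0.1611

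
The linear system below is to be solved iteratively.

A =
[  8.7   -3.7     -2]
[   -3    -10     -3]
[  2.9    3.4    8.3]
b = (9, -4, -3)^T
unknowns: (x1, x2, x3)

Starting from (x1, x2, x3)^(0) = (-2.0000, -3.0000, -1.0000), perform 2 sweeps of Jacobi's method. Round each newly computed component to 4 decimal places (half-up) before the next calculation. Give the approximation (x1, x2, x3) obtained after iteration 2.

(1.9474, 0.0715, -0.7293)

Iteration 1:
  x1 = (9 - (-3.7)·-3.0000 - (-2)·-1.0000) / (8.7) = -0.4713
  x2 = (-4 - (-3)·-2.0000 - (-3)·-1.0000) / (-10) = 1.3000
  x3 = (-3 - (2.9)·-2.0000 - (3.4)·-3.0000) / (8.3) = 1.5663
Iteration 2:
  x1 = (9 - (-3.7)·1.3000 - (-2)·1.5663) / (8.7) = 1.9474
  x2 = (-4 - (-3)·-0.4713 - (-3)·1.5663) / (-10) = 0.0715
  x3 = (-3 - (2.9)·-0.4713 - (3.4)·1.3000) / (8.3) = -0.7293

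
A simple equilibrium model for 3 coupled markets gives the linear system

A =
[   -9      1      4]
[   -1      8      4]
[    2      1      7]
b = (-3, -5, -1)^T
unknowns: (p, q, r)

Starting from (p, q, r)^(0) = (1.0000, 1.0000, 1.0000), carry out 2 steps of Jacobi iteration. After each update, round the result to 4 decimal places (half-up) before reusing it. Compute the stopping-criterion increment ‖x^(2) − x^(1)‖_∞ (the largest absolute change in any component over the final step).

0.9206

Iteration 1:
  p = (-3 - (1)·1.0000 - (4)·1.0000) / (-9) = 0.8889
  q = (-5 - (-1)·1.0000 - (4)·1.0000) / (8) = -1.0000
  r = (-1 - (2)·1.0000 - (1)·1.0000) / (7) = -0.5714
Iteration 2:
  p = (-3 - (1)·-1.0000 - (4)·-0.5714) / (-9) = -0.0317
  q = (-5 - (-1)·0.8889 - (4)·-0.5714) / (8) = -0.2282
  r = (-1 - (2)·0.8889 - (1)·-1.0000) / (7) = -0.2540
Change: (-0.9206, 0.7718, 0.3174) → max |·| = 0.9206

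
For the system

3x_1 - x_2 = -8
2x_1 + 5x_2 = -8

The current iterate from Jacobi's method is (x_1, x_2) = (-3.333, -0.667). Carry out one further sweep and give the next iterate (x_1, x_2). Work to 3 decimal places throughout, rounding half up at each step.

One sweep:
  x_1 = (-8 - (-1)·-0.667) / (3) = -2.889
  x_2 = (-8 - (2)·-3.333) / (5) = -0.267

(-2.889, -0.267)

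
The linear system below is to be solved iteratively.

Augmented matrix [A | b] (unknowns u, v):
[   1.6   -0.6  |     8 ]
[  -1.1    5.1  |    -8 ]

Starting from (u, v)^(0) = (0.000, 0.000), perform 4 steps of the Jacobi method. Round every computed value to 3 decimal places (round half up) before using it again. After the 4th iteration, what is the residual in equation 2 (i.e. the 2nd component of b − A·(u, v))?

-0.051

Iteration 1:
  u = (8 - (-0.6)·0.000) / (1.6) = 5.000
  v = (-8 - (-1.1)·0.000) / (5.1) = -1.569
Iteration 2:
  u = (8 - (-0.6)·-1.569) / (1.6) = 4.412
  v = (-8 - (-1.1)·5.000) / (5.1) = -0.490
Iteration 3:
  u = (8 - (-0.6)·-0.490) / (1.6) = 4.816
  v = (-8 - (-1.1)·4.412) / (5.1) = -0.617
Iteration 4:
  u = (8 - (-0.6)·-0.617) / (1.6) = 4.769
  v = (-8 - (-1.1)·4.816) / (5.1) = -0.530
Residual b − A·x = (0.052, -0.051)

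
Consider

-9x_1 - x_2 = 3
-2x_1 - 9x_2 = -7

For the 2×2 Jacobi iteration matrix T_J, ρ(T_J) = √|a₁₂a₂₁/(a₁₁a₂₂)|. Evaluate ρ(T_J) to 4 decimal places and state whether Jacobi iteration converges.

a₁₂a₂₁/(a₁₁a₂₂) = (-1)·(-2) / ((-9)·(-9)) = 0.024691
ρ = √|0.024691| = √0.024691 = 0.1571
ρ < 1, so Jacobi converges

0.1571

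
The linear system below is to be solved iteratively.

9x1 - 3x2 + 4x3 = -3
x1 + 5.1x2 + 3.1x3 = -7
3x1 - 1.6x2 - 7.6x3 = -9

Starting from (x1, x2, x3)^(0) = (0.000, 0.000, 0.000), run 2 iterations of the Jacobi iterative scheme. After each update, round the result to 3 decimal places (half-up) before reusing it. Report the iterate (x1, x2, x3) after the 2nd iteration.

Iteration 1:
  x1 = (-3 - (-3)·0.000 - (4)·0.000) / (9) = -0.333
  x2 = (-7 - (1)·0.000 - (3.1)·0.000) / (5.1) = -1.373
  x3 = (-9 - (3)·0.000 - (-1.6)·0.000) / (-7.6) = 1.184
Iteration 2:
  x1 = (-3 - (-3)·-1.373 - (4)·1.184) / (9) = -1.317
  x2 = (-7 - (1)·-0.333 - (3.1)·1.184) / (5.1) = -2.027
  x3 = (-9 - (3)·-0.333 - (-1.6)·-1.373) / (-7.6) = 1.342

(-1.317, -2.027, 1.342)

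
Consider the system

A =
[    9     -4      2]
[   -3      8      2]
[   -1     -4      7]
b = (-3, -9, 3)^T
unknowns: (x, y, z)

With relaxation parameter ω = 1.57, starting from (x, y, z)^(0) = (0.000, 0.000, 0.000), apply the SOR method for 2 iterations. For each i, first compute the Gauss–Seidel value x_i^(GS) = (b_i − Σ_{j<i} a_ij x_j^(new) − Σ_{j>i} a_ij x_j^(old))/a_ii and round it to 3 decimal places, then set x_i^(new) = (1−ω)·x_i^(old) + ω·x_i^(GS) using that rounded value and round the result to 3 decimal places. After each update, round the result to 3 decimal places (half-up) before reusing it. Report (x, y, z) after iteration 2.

(-1.217, -0.788, 0.436)

Iteration 1:
  x: GS value = (-3 - (-4)·0.000 - (2)·0.000) / (9) = -0.333;  x ← (1−ω)·0.000 + ω·-0.333 = -0.523
  y: GS value = (-9 - (-3)·-0.523 - (2)·0.000) / (8) = -1.321;  y ← (1−ω)·0.000 + ω·-1.321 = -2.074
  z: GS value = (3 - (-1)·-0.523 - (-4)·-2.074) / (7) = -0.831;  z ← (1−ω)·0.000 + ω·-0.831 = -1.305
Iteration 2:
  x: GS value = (-3 - (-4)·-2.074 - (2)·-1.305) / (9) = -0.965;  x ← (1−ω)·-0.523 + ω·-0.965 = -1.217
  y: GS value = (-9 - (-3)·-1.217 - (2)·-1.305) / (8) = -1.255;  y ← (1−ω)·-2.074 + ω·-1.255 = -0.788
  z: GS value = (3 - (-1)·-1.217 - (-4)·-0.788) / (7) = -0.196;  z ← (1−ω)·-1.305 + ω·-0.196 = 0.436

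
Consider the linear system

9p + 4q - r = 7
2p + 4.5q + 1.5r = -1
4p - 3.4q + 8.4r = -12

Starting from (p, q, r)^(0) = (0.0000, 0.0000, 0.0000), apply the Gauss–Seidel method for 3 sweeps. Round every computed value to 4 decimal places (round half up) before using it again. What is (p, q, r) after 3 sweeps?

Iteration 1:
  p = (7 - (4)·0.0000 - (-1)·0.0000) / (9) = 0.7778
  q = (-1 - (2)·0.7778 - (1.5)·0.0000) / (4.5) = -0.5679
  r = (-12 - (4)·0.7778 - (-3.4)·-0.5679) / (8.4) = -2.0288
Iteration 2:
  p = (7 - (4)·-0.5679 - (-1)·-2.0288) / (9) = 0.8048
  q = (-1 - (2)·0.8048 - (1.5)·-2.0288) / (4.5) = 0.0964
  r = (-12 - (4)·0.8048 - (-3.4)·0.0964) / (8.4) = -1.7728
Iteration 3:
  p = (7 - (4)·0.0964 - (-1)·-1.7728) / (9) = 0.5380
  q = (-1 - (2)·0.5380 - (1.5)·-1.7728) / (4.5) = 0.1296
  r = (-12 - (4)·0.5380 - (-3.4)·0.1296) / (8.4) = -1.6323

(0.5380, 0.1296, -1.6323)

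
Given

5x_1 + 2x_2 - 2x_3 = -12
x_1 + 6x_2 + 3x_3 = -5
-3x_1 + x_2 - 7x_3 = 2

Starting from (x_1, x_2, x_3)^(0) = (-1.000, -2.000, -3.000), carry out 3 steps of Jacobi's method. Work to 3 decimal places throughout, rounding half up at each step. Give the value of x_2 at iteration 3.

-0.885

Iteration 1:
  x_1 = (-12 - (2)·-2.000 - (-2)·-3.000) / (5) = -2.800
  x_2 = (-5 - (1)·-1.000 - (3)·-3.000) / (6) = 0.833
  x_3 = (2 - (-3)·-1.000 - (1)·-2.000) / (-7) = -0.143
Iteration 2:
  x_1 = (-12 - (2)·0.833 - (-2)·-0.143) / (5) = -2.790
  x_2 = (-5 - (1)·-2.800 - (3)·-0.143) / (6) = -0.295
  x_3 = (2 - (-3)·-2.800 - (1)·0.833) / (-7) = 1.033
Iteration 3:
  x_1 = (-12 - (2)·-0.295 - (-2)·1.033) / (5) = -1.869
  x_2 = (-5 - (1)·-2.790 - (3)·1.033) / (6) = -0.885
  x_3 = (2 - (-3)·-2.790 - (1)·-0.295) / (-7) = 0.868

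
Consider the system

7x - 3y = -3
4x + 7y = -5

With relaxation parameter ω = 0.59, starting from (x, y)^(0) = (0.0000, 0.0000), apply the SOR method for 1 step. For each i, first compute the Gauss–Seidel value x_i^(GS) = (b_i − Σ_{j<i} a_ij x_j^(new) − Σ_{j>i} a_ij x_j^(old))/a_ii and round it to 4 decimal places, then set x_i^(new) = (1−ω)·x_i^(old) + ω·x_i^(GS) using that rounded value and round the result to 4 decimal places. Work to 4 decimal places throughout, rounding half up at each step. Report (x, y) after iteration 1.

Iteration 1:
  x: GS value = (-3 - (-3)·0.0000) / (7) = -0.4286;  x ← (1−ω)·0.0000 + ω·-0.4286 = -0.2529
  y: GS value = (-5 - (4)·-0.2529) / (7) = -0.5698;  y ← (1−ω)·0.0000 + ω·-0.5698 = -0.3362

(-0.2529, -0.3362)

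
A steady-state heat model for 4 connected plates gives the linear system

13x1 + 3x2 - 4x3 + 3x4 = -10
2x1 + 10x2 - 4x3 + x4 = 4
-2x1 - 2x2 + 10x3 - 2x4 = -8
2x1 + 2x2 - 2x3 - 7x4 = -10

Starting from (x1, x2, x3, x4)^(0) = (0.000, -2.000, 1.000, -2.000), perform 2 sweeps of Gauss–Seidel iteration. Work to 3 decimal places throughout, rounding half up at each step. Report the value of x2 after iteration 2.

Iteration 1:
  x1 = (-10 - (3)·-2.000 - (-4)·1.000 - (3)·-2.000) / (13) = 0.462
  x2 = (4 - (2)·0.462 - (-4)·1.000 - (1)·-2.000) / (10) = 0.908
  x3 = (-8 - (-2)·0.462 - (-2)·0.908 - (-2)·-2.000) / (10) = -0.926
  x4 = (-10 - (2)·0.462 - (2)·0.908 - (-2)·-0.926) / (-7) = 2.085
Iteration 2:
  x1 = (-10 - (3)·0.908 - (-4)·-0.926 - (3)·2.085) / (13) = -1.745
  x2 = (4 - (2)·-1.745 - (-4)·-0.926 - (1)·2.085) / (10) = 0.170
  x3 = (-8 - (-2)·-1.745 - (-2)·0.170 - (-2)·2.085) / (10) = -0.698
  x4 = (-10 - (2)·-1.745 - (2)·0.170 - (-2)·-0.698) / (-7) = 1.178

0.170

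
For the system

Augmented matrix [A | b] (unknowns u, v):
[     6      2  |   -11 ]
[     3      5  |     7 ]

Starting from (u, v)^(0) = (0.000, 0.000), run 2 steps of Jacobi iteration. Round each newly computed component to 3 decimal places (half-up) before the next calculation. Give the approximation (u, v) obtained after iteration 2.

Iteration 1:
  u = (-11 - (2)·0.000) / (6) = -1.833
  v = (7 - (3)·0.000) / (5) = 1.400
Iteration 2:
  u = (-11 - (2)·1.400) / (6) = -2.300
  v = (7 - (3)·-1.833) / (5) = 2.500

(-2.300, 2.500)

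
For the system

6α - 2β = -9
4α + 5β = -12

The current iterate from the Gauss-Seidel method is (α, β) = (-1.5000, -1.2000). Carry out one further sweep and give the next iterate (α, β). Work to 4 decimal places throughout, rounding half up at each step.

(-1.9000, -0.8800)

One sweep:
  α = (-9 - (-2)·-1.2000) / (6) = -1.9000
  β = (-12 - (4)·-1.9000) / (5) = -0.8800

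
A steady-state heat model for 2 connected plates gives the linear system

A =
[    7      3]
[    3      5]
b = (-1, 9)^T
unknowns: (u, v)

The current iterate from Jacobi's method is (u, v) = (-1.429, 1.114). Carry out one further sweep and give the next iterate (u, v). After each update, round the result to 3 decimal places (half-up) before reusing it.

(-0.620, 2.657)

One sweep:
  u = (-1 - (3)·1.114) / (7) = -0.620
  v = (9 - (3)·-1.429) / (5) = 2.657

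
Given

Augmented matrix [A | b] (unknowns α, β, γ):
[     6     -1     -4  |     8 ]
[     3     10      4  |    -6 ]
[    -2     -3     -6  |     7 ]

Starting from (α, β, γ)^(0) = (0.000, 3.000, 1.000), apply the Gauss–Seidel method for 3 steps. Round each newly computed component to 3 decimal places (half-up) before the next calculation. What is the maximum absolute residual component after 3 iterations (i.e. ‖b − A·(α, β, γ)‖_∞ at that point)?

0.253

Iteration 1:
  α = (8 - (-1)·3.000 - (-4)·1.000) / (6) = 2.500
  β = (-6 - (3)·2.500 - (4)·1.000) / (10) = -1.750
  γ = (7 - (-2)·2.500 - (-3)·-1.750) / (-6) = -1.125
Iteration 2:
  α = (8 - (-1)·-1.750 - (-4)·-1.125) / (6) = 0.292
  β = (-6 - (3)·0.292 - (4)·-1.125) / (10) = -0.238
  γ = (7 - (-2)·0.292 - (-3)·-0.238) / (-6) = -1.145
Iteration 3:
  α = (8 - (-1)·-0.238 - (-4)·-1.145) / (6) = 0.530
  β = (-6 - (3)·0.530 - (4)·-1.145) / (10) = -0.301
  γ = (7 - (-2)·0.530 - (-3)·-0.301) / (-6) = -1.193
Residual b − A·x = (-0.253, 0.192, -0.001); ∞-norm = 0.253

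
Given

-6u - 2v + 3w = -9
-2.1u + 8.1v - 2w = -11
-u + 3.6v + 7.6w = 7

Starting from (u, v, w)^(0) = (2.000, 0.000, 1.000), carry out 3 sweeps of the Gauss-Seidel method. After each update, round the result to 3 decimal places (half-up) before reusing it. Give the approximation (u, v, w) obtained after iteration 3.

Iteration 1:
  u = (-9 - (-2)·0.000 - (3)·1.000) / (-6) = 2.000
  v = (-11 - (-2.1)·2.000 - (-2)·1.000) / (8.1) = -0.593
  w = (7 - (-1)·2.000 - (3.6)·-0.593) / (7.6) = 1.465
Iteration 2:
  u = (-9 - (-2)·-0.593 - (3)·1.465) / (-6) = 2.430
  v = (-11 - (-2.1)·2.430 - (-2)·1.465) / (8.1) = -0.366
  w = (7 - (-1)·2.430 - (3.6)·-0.366) / (7.6) = 1.414
Iteration 3:
  u = (-9 - (-2)·-0.366 - (3)·1.414) / (-6) = 2.329
  v = (-11 - (-2.1)·2.329 - (-2)·1.414) / (8.1) = -0.405
  w = (7 - (-1)·2.329 - (3.6)·-0.405) / (7.6) = 1.419

(2.329, -0.405, 1.419)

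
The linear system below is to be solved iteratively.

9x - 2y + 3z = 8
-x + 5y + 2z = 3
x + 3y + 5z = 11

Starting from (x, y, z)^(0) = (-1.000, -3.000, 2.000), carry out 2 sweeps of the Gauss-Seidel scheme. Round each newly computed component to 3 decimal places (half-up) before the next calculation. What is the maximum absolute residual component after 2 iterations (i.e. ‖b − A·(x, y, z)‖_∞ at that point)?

0.094

Iteration 1:
  x = (8 - (-2)·-3.000 - (3)·2.000) / (9) = -0.444
  y = (3 - (-1)·-0.444 - (2)·2.000) / (5) = -0.289
  z = (11 - (1)·-0.444 - (3)·-0.289) / (5) = 2.462
Iteration 2:
  x = (8 - (-2)·-0.289 - (3)·2.462) / (9) = 0.004
  y = (3 - (-1)·0.004 - (2)·2.462) / (5) = -0.384
  z = (11 - (1)·0.004 - (3)·-0.384) / (5) = 2.430
Residual b − A·x = (-0.094, 0.064, -0.002); ∞-norm = 0.094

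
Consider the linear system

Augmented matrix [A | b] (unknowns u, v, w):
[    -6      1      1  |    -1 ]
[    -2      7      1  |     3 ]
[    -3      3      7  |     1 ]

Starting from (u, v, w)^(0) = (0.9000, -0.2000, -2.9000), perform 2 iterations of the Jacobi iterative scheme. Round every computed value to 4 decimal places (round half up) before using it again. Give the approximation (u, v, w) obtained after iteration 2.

Iteration 1:
  u = (-1 - (1)·-0.2000 - (1)·-2.9000) / (-6) = -0.3500
  v = (3 - (-2)·0.9000 - (1)·-2.9000) / (7) = 1.1000
  w = (1 - (-3)·0.9000 - (3)·-0.2000) / (7) = 0.6143
Iteration 2:
  u = (-1 - (1)·1.1000 - (1)·0.6143) / (-6) = 0.4524
  v = (3 - (-2)·-0.3500 - (1)·0.6143) / (7) = 0.2408
  w = (1 - (-3)·-0.3500 - (3)·1.1000) / (7) = -0.4786

(0.4524, 0.2408, -0.4786)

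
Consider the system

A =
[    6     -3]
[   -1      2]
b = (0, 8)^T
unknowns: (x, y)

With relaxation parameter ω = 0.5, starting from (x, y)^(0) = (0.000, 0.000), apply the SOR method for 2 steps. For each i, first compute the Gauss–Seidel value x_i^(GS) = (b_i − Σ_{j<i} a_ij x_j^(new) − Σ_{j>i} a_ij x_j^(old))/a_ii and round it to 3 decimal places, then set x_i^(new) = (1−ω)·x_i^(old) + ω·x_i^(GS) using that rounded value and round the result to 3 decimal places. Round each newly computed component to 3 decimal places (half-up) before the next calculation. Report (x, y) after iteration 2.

Iteration 1:
  x: GS value = (0 - (-3)·0.000) / (6) = 0.000;  x ← (1−ω)·0.000 + ω·0.000 = 0.000
  y: GS value = (8 - (-1)·0.000) / (2) = 4.000;  y ← (1−ω)·0.000 + ω·4.000 = 2.000
Iteration 2:
  x: GS value = (0 - (-3)·2.000) / (6) = 1.000;  x ← (1−ω)·0.000 + ω·1.000 = 0.500
  y: GS value = (8 - (-1)·0.500) / (2) = 4.250;  y ← (1−ω)·2.000 + ω·4.250 = 3.125

(0.500, 3.125)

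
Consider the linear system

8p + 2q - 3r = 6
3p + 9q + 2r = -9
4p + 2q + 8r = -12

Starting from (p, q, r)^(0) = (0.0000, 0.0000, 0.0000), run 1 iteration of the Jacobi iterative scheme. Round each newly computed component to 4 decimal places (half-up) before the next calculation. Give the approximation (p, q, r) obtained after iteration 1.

(0.7500, -1.0000, -1.5000)

Iteration 1:
  p = (6 - (2)·0.0000 - (-3)·0.0000) / (8) = 0.7500
  q = (-9 - (3)·0.0000 - (2)·0.0000) / (9) = -1.0000
  r = (-12 - (4)·0.0000 - (2)·0.0000) / (8) = -1.5000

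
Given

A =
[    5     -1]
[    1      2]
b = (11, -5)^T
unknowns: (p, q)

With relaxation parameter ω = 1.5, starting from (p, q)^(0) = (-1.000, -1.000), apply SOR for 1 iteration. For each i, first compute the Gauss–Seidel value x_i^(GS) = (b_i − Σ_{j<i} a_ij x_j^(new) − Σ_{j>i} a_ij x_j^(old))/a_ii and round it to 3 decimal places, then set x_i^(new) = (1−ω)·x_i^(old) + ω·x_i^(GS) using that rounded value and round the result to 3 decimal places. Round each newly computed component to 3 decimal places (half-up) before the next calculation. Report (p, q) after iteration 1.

Iteration 1:
  p: GS value = (11 - (-1)·-1.000) / (5) = 2.000;  p ← (1−ω)·-1.000 + ω·2.000 = 3.500
  q: GS value = (-5 - (1)·3.500) / (2) = -4.250;  q ← (1−ω)·-1.000 + ω·-4.250 = -5.875

(3.500, -5.875)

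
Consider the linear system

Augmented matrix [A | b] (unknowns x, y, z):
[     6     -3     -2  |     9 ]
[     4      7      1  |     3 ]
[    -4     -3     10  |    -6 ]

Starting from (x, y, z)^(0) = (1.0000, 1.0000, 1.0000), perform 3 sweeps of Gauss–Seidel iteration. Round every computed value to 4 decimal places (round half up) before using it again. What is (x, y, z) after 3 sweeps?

Iteration 1:
  x = (9 - (-3)·1.0000 - (-2)·1.0000) / (6) = 2.3333
  y = (3 - (4)·2.3333 - (1)·1.0000) / (7) = -1.0476
  z = (-6 - (-4)·2.3333 - (-3)·-1.0476) / (10) = 0.0190
Iteration 2:
  x = (9 - (-3)·-1.0476 - (-2)·0.0190) / (6) = 0.9825
  y = (3 - (4)·0.9825 - (1)·0.0190) / (7) = -0.1356
  z = (-6 - (-4)·0.9825 - (-3)·-0.1356) / (10) = -0.2477
Iteration 3:
  x = (9 - (-3)·-0.1356 - (-2)·-0.2477) / (6) = 1.3496
  y = (3 - (4)·1.3496 - (1)·-0.2477) / (7) = -0.3072
  z = (-6 - (-4)·1.3496 - (-3)·-0.3072) / (10) = -0.1523

(1.3496, -0.3072, -0.1523)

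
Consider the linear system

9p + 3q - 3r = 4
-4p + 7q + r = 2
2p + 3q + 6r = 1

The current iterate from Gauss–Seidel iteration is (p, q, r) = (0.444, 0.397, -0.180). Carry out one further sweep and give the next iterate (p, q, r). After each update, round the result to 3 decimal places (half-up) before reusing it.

(0.252, 0.455, -0.145)

One sweep:
  p = (4 - (3)·0.397 - (-3)·-0.180) / (9) = 0.252
  q = (2 - (-4)·0.252 - (1)·-0.180) / (7) = 0.455
  r = (1 - (2)·0.252 - (3)·0.455) / (6) = -0.145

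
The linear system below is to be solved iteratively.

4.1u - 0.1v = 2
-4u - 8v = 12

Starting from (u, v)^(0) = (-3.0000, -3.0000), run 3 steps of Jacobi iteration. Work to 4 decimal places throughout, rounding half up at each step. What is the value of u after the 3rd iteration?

0.4462

Iteration 1:
  u = (2 - (-0.1)·-3.0000) / (4.1) = 0.4146
  v = (12 - (-4)·-3.0000) / (-8) = 0.0000
Iteration 2:
  u = (2 - (-0.1)·0.0000) / (4.1) = 0.4878
  v = (12 - (-4)·0.4146) / (-8) = -1.7073
Iteration 3:
  u = (2 - (-0.1)·-1.7073) / (4.1) = 0.4462
  v = (12 - (-4)·0.4878) / (-8) = -1.7439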